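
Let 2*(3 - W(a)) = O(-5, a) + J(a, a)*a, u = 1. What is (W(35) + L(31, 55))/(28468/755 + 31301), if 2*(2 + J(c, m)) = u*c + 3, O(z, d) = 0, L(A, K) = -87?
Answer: -576065/47321446 ≈ -0.012173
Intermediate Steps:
J(c, m) = -½ + c/2 (J(c, m) = -2 + (1*c + 3)/2 = -2 + (c + 3)/2 = -2 + (3 + c)/2 = -2 + (3/2 + c/2) = -½ + c/2)
W(a) = 3 - a*(-½ + a/2)/2 (W(a) = 3 - (0 + (-½ + a/2)*a)/2 = 3 - (0 + a*(-½ + a/2))/2 = 3 - a*(-½ + a/2)/2)
(W(35) + L(31, 55))/(28468/755 + 31301) = ((3 - ¼*35*(-1 + 35)) - 87)/(28468/755 + 31301) = ((3 - ¼*35*34) - 87)/(28468*(1/755) + 31301) = ((3 - 595/2) - 87)/(28468/755 + 31301) = (-589/2 - 87)/(23660723/755) = -763/2*755/23660723 = -576065/47321446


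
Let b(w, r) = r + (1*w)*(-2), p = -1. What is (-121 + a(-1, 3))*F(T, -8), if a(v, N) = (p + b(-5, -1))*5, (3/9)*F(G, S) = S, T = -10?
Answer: 1944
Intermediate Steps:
F(G, S) = 3*S
b(w, r) = r - 2*w (b(w, r) = r + w*(-2) = r - 2*w)
a(v, N) = 40 (a(v, N) = (-1 + (-1 - 2*(-5)))*5 = (-1 + (-1 + 10))*5 = (-1 + 9)*5 = 8*5 = 40)
(-121 + a(-1, 3))*F(T, -8) = (-121 + 40)*(3*(-8)) = -81*(-24) = 1944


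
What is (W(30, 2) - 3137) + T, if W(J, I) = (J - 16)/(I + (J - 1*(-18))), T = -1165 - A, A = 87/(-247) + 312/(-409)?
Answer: -10861500314/2525575 ≈ -4300.6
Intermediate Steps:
A = -112647/101023 (A = 87*(-1/247) + 312*(-1/409) = -87/247 - 312/409 = -112647/101023 ≈ -1.1151)
T = -117579148/101023 (T = -1165 - 1*(-112647/101023) = -1165 + 112647/101023 = -117579148/101023 ≈ -1163.9)
W(J, I) = (-16 + J)/(18 + I + J) (W(J, I) = (-16 + J)/(I + (J + 18)) = (-16 + J)/(I + (18 + J)) = (-16 + J)/(18 + I + J))
(W(30, 2) - 3137) + T = ((-16 + 30)/(18 + 2 + 30) - 3137) - 117579148/101023 = (14/50 - 3137) - 117579148/101023 = ((1/50)*14 - 3137) - 117579148/101023 = (7/25 - 3137) - 117579148/101023 = -78418/25 - 117579148/101023 = -10861500314/2525575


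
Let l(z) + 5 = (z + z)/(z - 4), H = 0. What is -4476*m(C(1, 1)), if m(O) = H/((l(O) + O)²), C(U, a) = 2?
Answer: 0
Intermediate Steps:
l(z) = -5 + 2*z/(-4 + z) (l(z) = -5 + (z + z)/(z - 4) = -5 + (2*z)/(-4 + z) = -5 + 2*z/(-4 + z))
m(O) = 0 (m(O) = 0/(((20 - 3*O)/(-4 + O) + O)²) = 0/((O + (20 - 3*O)/(-4 + O))²) = 0/(O + (20 - 3*O)/(-4 + O))² = 0)
-4476*m(C(1, 1)) = -4476*0 = 0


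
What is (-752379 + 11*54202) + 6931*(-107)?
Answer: -897774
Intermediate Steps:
(-752379 + 11*54202) + 6931*(-107) = (-752379 + 596222) - 741617 = -156157 - 741617 = -897774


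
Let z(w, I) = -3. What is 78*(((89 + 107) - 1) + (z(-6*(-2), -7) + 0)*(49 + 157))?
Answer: -32994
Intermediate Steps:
78*(((89 + 107) - 1) + (z(-6*(-2), -7) + 0)*(49 + 157)) = 78*(((89 + 107) - 1) + (-3 + 0)*(49 + 157)) = 78*((196 - 1) - 3*206) = 78*(195 - 618) = 78*(-423) = -32994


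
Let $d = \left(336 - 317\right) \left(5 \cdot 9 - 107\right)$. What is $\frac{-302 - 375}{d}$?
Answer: $\frac{677}{1178} \approx 0.5747$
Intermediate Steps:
$d = -1178$ ($d = 19 \left(45 - 107\right) = 19 \left(-62\right) = -1178$)
$\frac{-302 - 375}{d} = \frac{-302 - 375}{-1178} = \left(-302 - 375\right) \left(- \frac{1}{1178}\right) = \left(-677\right) \left(- \frac{1}{1178}\right) = \frac{677}{1178}$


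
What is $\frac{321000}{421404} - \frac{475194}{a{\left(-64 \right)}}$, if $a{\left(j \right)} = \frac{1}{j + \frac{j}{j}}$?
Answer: $\frac{1051305451724}{35117} \approx 2.9937 \cdot 10^{7}$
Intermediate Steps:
$a{\left(j \right)} = \frac{1}{1 + j}$ ($a{\left(j \right)} = \frac{1}{j + 1} = \frac{1}{1 + j}$)
$\frac{321000}{421404} - \frac{475194}{a{\left(-64 \right)}} = \frac{321000}{421404} - \frac{475194}{\frac{1}{1 - 64}} = 321000 \cdot \frac{1}{421404} - \frac{475194}{\frac{1}{-63}} = \frac{26750}{35117} - \frac{475194}{- \frac{1}{63}} = \frac{26750}{35117} - -29937222 = \frac{26750}{35117} + 29937222 = \frac{1051305451724}{35117}$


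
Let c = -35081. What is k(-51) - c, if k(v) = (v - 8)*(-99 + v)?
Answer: 43931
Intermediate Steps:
k(v) = (-99 + v)*(-8 + v) (k(v) = (-8 + v)*(-99 + v) = (-99 + v)*(-8 + v))
k(-51) - c = (792 + (-51)² - 107*(-51)) - 1*(-35081) = (792 + 2601 + 5457) + 35081 = 8850 + 35081 = 43931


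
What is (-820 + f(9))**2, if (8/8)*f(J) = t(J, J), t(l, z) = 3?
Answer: 667489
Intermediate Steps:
f(J) = 3
(-820 + f(9))**2 = (-820 + 3)**2 = (-817)**2 = 667489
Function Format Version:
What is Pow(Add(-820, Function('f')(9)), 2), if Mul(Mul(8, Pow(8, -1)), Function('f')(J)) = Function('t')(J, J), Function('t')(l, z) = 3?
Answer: 667489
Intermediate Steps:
Function('f')(J) = 3
Pow(Add(-820, Function('f')(9)), 2) = Pow(Add(-820, 3), 2) = Pow(-817, 2) = 667489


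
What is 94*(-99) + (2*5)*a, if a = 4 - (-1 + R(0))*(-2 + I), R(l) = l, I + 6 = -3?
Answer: -9376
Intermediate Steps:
I = -9 (I = -6 - 3 = -9)
a = -7 (a = 4 - (-1 + 0)*(-2 - 9) = 4 - (-1)*(-11) = 4 - 1*11 = 4 - 11 = -7)
94*(-99) + (2*5)*a = 94*(-99) + (2*5)*(-7) = -9306 + 10*(-7) = -9306 - 70 = -9376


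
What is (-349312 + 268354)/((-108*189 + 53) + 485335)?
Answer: -13493/77496 ≈ -0.17411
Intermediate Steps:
(-349312 + 268354)/((-108*189 + 53) + 485335) = -80958/((-20412 + 53) + 485335) = -80958/(-20359 + 485335) = -80958/464976 = -80958*1/464976 = -13493/77496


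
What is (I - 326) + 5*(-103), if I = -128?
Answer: -969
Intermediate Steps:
(I - 326) + 5*(-103) = (-128 - 326) + 5*(-103) = -454 - 515 = -969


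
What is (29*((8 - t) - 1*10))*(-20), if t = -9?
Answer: -4060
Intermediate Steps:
(29*((8 - t) - 1*10))*(-20) = (29*((8 - 1*(-9)) - 1*10))*(-20) = (29*((8 + 9) - 10))*(-20) = (29*(17 - 10))*(-20) = (29*7)*(-20) = 203*(-20) = -4060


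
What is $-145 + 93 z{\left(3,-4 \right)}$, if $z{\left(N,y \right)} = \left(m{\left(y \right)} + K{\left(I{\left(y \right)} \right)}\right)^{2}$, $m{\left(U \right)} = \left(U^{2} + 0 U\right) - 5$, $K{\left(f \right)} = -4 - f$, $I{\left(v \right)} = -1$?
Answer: $5807$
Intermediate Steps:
$m{\left(U \right)} = -5 + U^{2}$ ($m{\left(U \right)} = \left(U^{2} + 0\right) - 5 = U^{2} - 5 = -5 + U^{2}$)
$z{\left(N,y \right)} = \left(-8 + y^{2}\right)^{2}$ ($z{\left(N,y \right)} = \left(\left(-5 + y^{2}\right) - 3\right)^{2} = \left(-8 + y^{2}\right)^{2}$)
$-145 + 93 z{\left(3,-4 \right)} = -145 + 93 \left(-8 + \left(-4\right)^{2}\right)^{2} = -145 + 93 \left(-8 + 16\right)^{2} = -145 + 93 \cdot 8^{2} = -145 + 93 \cdot 64 = -145 + 5952 = 5807$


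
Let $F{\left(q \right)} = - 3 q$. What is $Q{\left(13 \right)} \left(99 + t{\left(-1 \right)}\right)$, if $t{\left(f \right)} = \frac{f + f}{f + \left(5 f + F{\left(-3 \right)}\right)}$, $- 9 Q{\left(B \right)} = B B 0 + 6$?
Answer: $- \frac{590}{9} \approx -65.556$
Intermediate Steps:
$Q{\left(B \right)} = - \frac{2}{3}$ ($Q{\left(B \right)} = - \frac{B B 0 + 6}{9} = - \frac{B 0 + 6}{9} = - \frac{0 + 6}{9} = \left(- \frac{1}{9}\right) 6 = - \frac{2}{3}$)
$t{\left(f \right)} = \frac{2 f}{9 + 6 f}$ ($t{\left(f \right)} = \frac{f + f}{f + \left(5 f - -9\right)} = \frac{2 f}{f + \left(5 f + 9\right)} = \frac{2 f}{f + \left(9 + 5 f\right)} = \frac{2 f}{9 + 6 f}$)
$Q{\left(13 \right)} \left(99 + t{\left(-1 \right)}\right) = - \frac{2 \left(99 + \frac{2}{3} \left(-1\right) \frac{1}{3 + 2 \left(-1\right)}\right)}{3} = - \frac{2 \left(99 + \frac{2}{3} \left(-1\right) \frac{1}{3 - 2}\right)}{3} = - \frac{2 \left(99 + \frac{2}{3} \left(-1\right) 1^{-1}\right)}{3} = - \frac{2 \left(99 + \frac{2}{3} \left(-1\right) 1\right)}{3} = - \frac{2 \left(99 - \frac{2}{3}\right)}{3} = \left(- \frac{2}{3}\right) \frac{295}{3} = - \frac{590}{9}$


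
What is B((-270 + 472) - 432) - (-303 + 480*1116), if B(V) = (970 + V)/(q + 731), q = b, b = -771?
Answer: -1070791/2 ≈ -5.3540e+5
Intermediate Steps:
q = -771
B(V) = -97/4 - V/40 (B(V) = (970 + V)/(-771 + 731) = (970 + V)/(-40) = (970 + V)*(-1/40) = -97/4 - V/40)
B((-270 + 472) - 432) - (-303 + 480*1116) = (-97/4 - ((-270 + 472) - 432)/40) - (-303 + 480*1116) = (-97/4 - (202 - 432)/40) - (-303 + 535680) = (-97/4 - 1/40*(-230)) - 1*535377 = (-97/4 + 23/4) - 535377 = -37/2 - 535377 = -1070791/2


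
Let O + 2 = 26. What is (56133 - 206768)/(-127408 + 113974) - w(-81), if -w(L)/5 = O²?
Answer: 38840555/13434 ≈ 2891.2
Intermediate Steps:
O = 24 (O = -2 + 26 = 24)
w(L) = -2880 (w(L) = -5*24² = -5*576 = -2880)
(56133 - 206768)/(-127408 + 113974) - w(-81) = (56133 - 206768)/(-127408 + 113974) - 1*(-2880) = -150635/(-13434) + 2880 = -150635*(-1/13434) + 2880 = 150635/13434 + 2880 = 38840555/13434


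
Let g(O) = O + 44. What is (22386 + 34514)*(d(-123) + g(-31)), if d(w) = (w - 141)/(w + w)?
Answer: 32831300/41 ≈ 8.0076e+5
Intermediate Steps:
g(O) = 44 + O
d(w) = (-141 + w)/(2*w) (d(w) = (-141 + w)/((2*w)) = (-141 + w)*(1/(2*w)) = (-141 + w)/(2*w))
(22386 + 34514)*(d(-123) + g(-31)) = (22386 + 34514)*((1/2)*(-141 - 123)/(-123) + (44 - 31)) = 56900*((1/2)*(-1/123)*(-264) + 13) = 56900*(44/41 + 13) = 56900*(577/41) = 32831300/41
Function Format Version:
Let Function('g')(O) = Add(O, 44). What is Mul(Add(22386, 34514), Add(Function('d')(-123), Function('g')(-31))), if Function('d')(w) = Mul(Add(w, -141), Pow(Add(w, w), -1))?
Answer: Rational(32831300, 41) ≈ 8.0076e+5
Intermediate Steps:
Function('g')(O) = Add(44, O)
Function('d')(w) = Mul(Rational(1, 2), Pow(w, -1), Add(-141, w)) (Function('d')(w) = Mul(Add(-141, w), Pow(Mul(2, w), -1)) = Mul(Add(-141, w), Mul(Rational(1, 2), Pow(w, -1))) = Mul(Rational(1, 2), Pow(w, -1), Add(-141, w)))
Mul(Add(22386, 34514), Add(Function('d')(-123), Function('g')(-31))) = Mul(Add(22386, 34514), Add(Mul(Rational(1, 2), Pow(-123, -1), Add(-141, -123)), Add(44, -31))) = Mul(56900, Add(Mul(Rational(1, 2), Rational(-1, 123), -264), 13)) = Mul(56900, Add(Rational(44, 41), 13)) = Mul(56900, Rational(577, 41)) = Rational(32831300, 41)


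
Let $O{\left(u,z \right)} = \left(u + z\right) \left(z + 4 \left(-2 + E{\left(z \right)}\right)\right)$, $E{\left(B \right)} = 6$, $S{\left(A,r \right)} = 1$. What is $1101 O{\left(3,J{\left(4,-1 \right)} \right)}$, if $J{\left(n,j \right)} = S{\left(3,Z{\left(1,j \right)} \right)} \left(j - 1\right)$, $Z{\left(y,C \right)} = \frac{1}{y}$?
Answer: $15414$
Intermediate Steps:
$J{\left(n,j \right)} = -1 + j$ ($J{\left(n,j \right)} = 1 \left(j - 1\right) = 1 \left(-1 + j\right) = -1 + j$)
$O{\left(u,z \right)} = \left(16 + z\right) \left(u + z\right)$ ($O{\left(u,z \right)} = \left(u + z\right) \left(z + 4 \left(-2 + 6\right)\right) = \left(u + z\right) \left(z + 4 \cdot 4\right) = \left(u + z\right) \left(z + 16\right) = \left(u + z\right) \left(16 + z\right) = \left(16 + z\right) \left(u + z\right)$)
$1101 O{\left(3,J{\left(4,-1 \right)} \right)} = 1101 \left(\left(-1 - 1\right)^{2} + 16 \cdot 3 + 16 \left(-1 - 1\right) + 3 \left(-1 - 1\right)\right) = 1101 \left(\left(-2\right)^{2} + 48 + 16 \left(-2\right) + 3 \left(-2\right)\right) = 1101 \left(4 + 48 - 32 - 6\right) = 1101 \cdot 14 = 15414$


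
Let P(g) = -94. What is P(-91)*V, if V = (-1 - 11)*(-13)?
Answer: -14664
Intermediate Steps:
V = 156 (V = -12*(-13) = 156)
P(-91)*V = -94*156 = -14664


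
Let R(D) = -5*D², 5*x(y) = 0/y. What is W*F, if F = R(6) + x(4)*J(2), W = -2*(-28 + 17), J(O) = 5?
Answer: -3960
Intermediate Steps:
x(y) = 0 (x(y) = (0/y)/5 = (⅕)*0 = 0)
W = 22 (W = -2*(-11) = 22)
F = -180 (F = -5*6² + 0*5 = -5*36 + 0 = -180 + 0 = -180)
W*F = 22*(-180) = -3960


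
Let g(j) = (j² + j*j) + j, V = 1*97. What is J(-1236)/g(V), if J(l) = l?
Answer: -412/6305 ≈ -0.065345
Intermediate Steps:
V = 97
g(j) = j + 2*j² (g(j) = (j² + j²) + j = 2*j² + j = j + 2*j²)
J(-1236)/g(V) = -1236*1/(97*(1 + 2*97)) = -1236*1/(97*(1 + 194)) = -1236/(97*195) = -1236/18915 = -1236*1/18915 = -412/6305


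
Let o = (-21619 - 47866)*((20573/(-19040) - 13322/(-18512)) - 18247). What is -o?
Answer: -61387511607847/48416 ≈ -1.2679e+9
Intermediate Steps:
o = 61387511607847/48416 (o = -69485*((20573*(-1/19040) - 13322*(-1/18512)) - 18247) = -69485*((-2939/2720 + 6661/9256) - 18247) = -69485*(-1135683/3147040 - 18247) = -69485*(-57425174563/3147040) = 61387511607847/48416 ≈ 1.2679e+9)
-o = -1*61387511607847/48416 = -61387511607847/48416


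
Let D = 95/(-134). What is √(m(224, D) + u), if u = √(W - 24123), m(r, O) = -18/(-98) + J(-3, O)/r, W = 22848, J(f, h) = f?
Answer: √(534 + 15680*I*√51)/56 ≈ 4.2354 + 4.2153*I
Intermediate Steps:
D = -95/134 (D = 95*(-1/134) = -95/134 ≈ -0.70895)
m(r, O) = 9/49 - 3/r (m(r, O) = -18/(-98) - 3/r = -18*(-1/98) - 3/r = 9/49 - 3/r)
u = 5*I*√51 (u = √(22848 - 24123) = √(-1275) = 5*I*√51 ≈ 35.707*I)
√(m(224, D) + u) = √((9/49 - 3/224) + 5*I*√51) = √(267/1568 + 5*I*√51)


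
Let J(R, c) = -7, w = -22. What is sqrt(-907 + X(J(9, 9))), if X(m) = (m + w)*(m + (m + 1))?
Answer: I*sqrt(530) ≈ 23.022*I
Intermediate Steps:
X(m) = (1 + 2*m)*(-22 + m) (X(m) = (m - 22)*(m + (m + 1)) = (-22 + m)*(m + (1 + m)) = (-22 + m)*(1 + 2*m) = (1 + 2*m)*(-22 + m))
sqrt(-907 + X(J(9, 9))) = sqrt(-907 + (-22 - 43*(-7) + 2*(-7)**2)) = sqrt(-907 + (-22 + 301 + 2*49)) = sqrt(-907 + (-22 + 301 + 98)) = sqrt(-907 + 377) = sqrt(-530) = I*sqrt(530)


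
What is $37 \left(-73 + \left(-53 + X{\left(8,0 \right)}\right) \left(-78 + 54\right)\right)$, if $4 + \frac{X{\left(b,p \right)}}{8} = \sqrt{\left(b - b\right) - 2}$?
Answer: $72779 - 7104 i \sqrt{2} \approx 72779.0 - 10047.0 i$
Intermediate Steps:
$X{\left(b,p \right)} = -32 + 8 i \sqrt{2}$ ($X{\left(b,p \right)} = -32 + 8 \sqrt{\left(b - b\right) - 2} = -32 + 8 \sqrt{0 - 2} = -32 + 8 \sqrt{-2} = -32 + 8 i \sqrt{2}$)
$37 \left(-73 + \left(-53 + X{\left(8,0 \right)}\right) \left(-78 + 54\right)\right) = 37 \left(-73 + \left(-53 - \left(32 - 8 i \sqrt{2}\right)\right) \left(-78 + 54\right)\right) = 37 \left(-73 + \left(-85 + 8 i \sqrt{2}\right) \left(-24\right)\right) = 37 \left(-73 + \left(2040 - 192 i \sqrt{2}\right)\right) = 37 \left(1967 - 192 i \sqrt{2}\right) = 72779 - 7104 i \sqrt{2}$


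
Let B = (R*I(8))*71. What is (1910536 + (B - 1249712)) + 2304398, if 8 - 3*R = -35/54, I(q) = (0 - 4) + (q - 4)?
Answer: 2965222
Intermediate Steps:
I(q) = -8 + q (I(q) = -4 + (-4 + q) = -8 + q)
R = 467/162 (R = 8/3 - (-35)/(3*54) = 8/3 - ⅓*(-35/54) = 8/3 + 35/162 = 467/162 ≈ 2.8827)
B = 0 (B = (467*(-8 + 8)/162)*71 = ((467/162)*0)*71 = 0*71 = 0)
(1910536 + (B - 1249712)) + 2304398 = (1910536 + (0 - 1249712)) + 2304398 = (1910536 - 1249712) + 2304398 = 660824 + 2304398 = 2965222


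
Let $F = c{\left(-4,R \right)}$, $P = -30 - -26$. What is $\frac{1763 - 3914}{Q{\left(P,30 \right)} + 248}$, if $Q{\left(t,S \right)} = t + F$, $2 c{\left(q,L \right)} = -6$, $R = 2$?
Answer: $- \frac{2151}{241} \approx -8.9253$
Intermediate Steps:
$P = -4$ ($P = -30 + 26 = -4$)
$c{\left(q,L \right)} = -3$ ($c{\left(q,L \right)} = \frac{1}{2} \left(-6\right) = -3$)
$F = -3$
$Q{\left(t,S \right)} = -3 + t$ ($Q{\left(t,S \right)} = t - 3 = -3 + t$)
$\frac{1763 - 3914}{Q{\left(P,30 \right)} + 248} = \frac{1763 - 3914}{\left(-3 - 4\right) + 248} = - \frac{2151}{-7 + 248} = - \frac{2151}{241}$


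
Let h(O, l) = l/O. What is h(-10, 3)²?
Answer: 9/100 ≈ 0.090000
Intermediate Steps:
h(-10, 3)² = (3/(-10))² = (3*(-⅒))² = (-3/10)² = 9/100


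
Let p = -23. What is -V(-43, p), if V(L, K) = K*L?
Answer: -989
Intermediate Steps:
-V(-43, p) = -(-23)*(-43) = -1*989 = -989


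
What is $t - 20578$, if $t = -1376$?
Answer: $-21954$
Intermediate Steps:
$t - 20578 = -1376 - 20578 = -21954$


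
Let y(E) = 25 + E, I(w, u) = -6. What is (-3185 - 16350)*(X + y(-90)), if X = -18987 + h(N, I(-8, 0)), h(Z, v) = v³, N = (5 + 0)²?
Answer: 376400380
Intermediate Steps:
N = 25 (N = 5² = 25)
X = -19203 (X = -18987 + (-6)³ = -18987 - 216 = -19203)
(-3185 - 16350)*(X + y(-90)) = (-3185 - 16350)*(-19203 + (25 - 90)) = -19535*(-19203 - 65) = -19535*(-19268) = 376400380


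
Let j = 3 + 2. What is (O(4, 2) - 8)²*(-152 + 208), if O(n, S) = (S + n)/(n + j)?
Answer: 27104/9 ≈ 3011.6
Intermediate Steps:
j = 5
O(n, S) = (S + n)/(5 + n) (O(n, S) = (S + n)/(n + 5) = (S + n)/(5 + n))
(O(4, 2) - 8)²*(-152 + 208) = ((2 + 4)/(5 + 4) - 8)²*(-152 + 208) = (6/9 - 8)²*56 = ((⅑)*6 - 8)²*56 = (⅔ - 8)²*56 = (-22/3)²*56 = (484/9)*56 = 27104/9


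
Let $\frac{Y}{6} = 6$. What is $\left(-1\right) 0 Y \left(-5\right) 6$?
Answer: $0$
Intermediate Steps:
$Y = 36$ ($Y = 6 \cdot 6 = 36$)
$\left(-1\right) 0 Y \left(-5\right) 6 = \left(-1\right) 0 \cdot 36 \left(-5\right) 6 = 0 \left(\left(-180\right) 6\right) = 0 \left(-1080\right) = 0$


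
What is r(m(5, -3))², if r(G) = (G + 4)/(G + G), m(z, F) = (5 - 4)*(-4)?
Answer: 0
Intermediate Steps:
m(z, F) = -4 (m(z, F) = 1*(-4) = -4)
r(G) = (4 + G)/(2*G) (r(G) = (4 + G)/((2*G)) = (4 + G)*(1/(2*G)) = (4 + G)/(2*G))
r(m(5, -3))² = ((½)*(4 - 4)/(-4))² = ((½)*(-¼)*0)² = 0² = 0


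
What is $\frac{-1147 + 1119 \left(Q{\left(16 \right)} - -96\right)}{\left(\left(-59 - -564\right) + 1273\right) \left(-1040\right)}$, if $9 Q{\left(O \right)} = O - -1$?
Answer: $- \frac{81293}{1386840} \approx -0.058617$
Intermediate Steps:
$Q{\left(O \right)} = \frac{1}{9} + \frac{O}{9}$ ($Q{\left(O \right)} = \frac{O - -1}{9} = \frac{O + 1}{9} = \frac{1 + O}{9} = \frac{1}{9} + \frac{O}{9}$)
$\frac{-1147 + 1119 \left(Q{\left(16 \right)} - -96\right)}{\left(\left(-59 - -564\right) + 1273\right) \left(-1040\right)} = \frac{-1147 + 1119 \left(\left(\frac{1}{9} + \frac{1}{9} \cdot 16\right) - -96\right)}{\left(\left(-59 - -564\right) + 1273\right) \left(-1040\right)} = \frac{-1147 + 1119 \left(\left(\frac{1}{9} + \frac{16}{9}\right) + 96\right)}{\left(\left(-59 + 564\right) + 1273\right) \left(-1040\right)} = \frac{-1147 + 1119 \left(\frac{17}{9} + 96\right)}{\left(505 + 1273\right) \left(-1040\right)} = \frac{-1147 + 1119 \cdot \frac{881}{9}}{1778 \left(-1040\right)} = \frac{-1147 + \frac{328613}{3}}{-1849120} = \frac{325172}{3} \left(- \frac{1}{1849120}\right) = - \frac{81293}{1386840}$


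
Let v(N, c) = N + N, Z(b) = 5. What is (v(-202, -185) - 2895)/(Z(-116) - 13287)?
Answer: 3299/13282 ≈ 0.24838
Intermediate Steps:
v(N, c) = 2*N
(v(-202, -185) - 2895)/(Z(-116) - 13287) = (2*(-202) - 2895)/(5 - 13287) = (-404 - 2895)/(-13282) = -3299*(-1/13282) = 3299/13282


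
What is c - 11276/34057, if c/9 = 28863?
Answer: 8846873443/34057 ≈ 2.5977e+5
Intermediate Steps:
c = 259767 (c = 9*28863 = 259767)
c - 11276/34057 = 259767 - 11276/34057 = 8846873443/34057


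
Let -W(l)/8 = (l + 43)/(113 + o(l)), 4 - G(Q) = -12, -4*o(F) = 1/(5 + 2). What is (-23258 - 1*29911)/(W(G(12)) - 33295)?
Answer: 168173547/105325301 ≈ 1.5967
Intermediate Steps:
o(F) = -1/28 (o(F) = -1/(4*(5 + 2)) = -¼/7 = -¼*⅐ = -1/28)
G(Q) = 16 (G(Q) = 4 - 1*(-12) = 4 + 12 = 16)
W(l) = -9632/3163 - 224*l/3163 (W(l) = -8*(l + 43)/(113 - 1/28) = -8*(43 + l)/3163/28 = -8*(43 + l)*28/3163 = -8*(1204/3163 + 28*l/3163) = -9632/3163 - 224*l/3163)
(-23258 - 1*29911)/(W(G(12)) - 33295) = (-23258 - 1*29911)/((-9632/3163 - 224/3163*16) - 33295) = (-23258 - 29911)/((-9632/3163 - 3584/3163) - 33295) = -53169/(-13216/3163 - 33295) = -53169/(-105325301/3163) = -53169*(-3163/105325301) = 168173547/105325301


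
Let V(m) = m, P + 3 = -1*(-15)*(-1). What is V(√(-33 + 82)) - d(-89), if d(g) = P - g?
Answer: -64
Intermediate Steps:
P = -18 (P = -3 - 1*(-15)*(-1) = -3 + 15*(-1) = -3 - 15 = -18)
d(g) = -18 - g
V(√(-33 + 82)) - d(-89) = √(-33 + 82) - (-18 - 1*(-89)) = √49 - (-18 + 89) = 7 - 1*71 = 7 - 71 = -64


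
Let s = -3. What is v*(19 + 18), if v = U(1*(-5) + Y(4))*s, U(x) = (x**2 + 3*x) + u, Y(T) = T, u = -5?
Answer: 777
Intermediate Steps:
U(x) = -5 + x**2 + 3*x (U(x) = (x**2 + 3*x) - 5 = -5 + x**2 + 3*x)
v = 21 (v = (-5 + (1*(-5) + 4)**2 + 3*(1*(-5) + 4))*(-3) = (-5 + (-5 + 4)**2 + 3*(-5 + 4))*(-3) = (-5 + (-1)**2 + 3*(-1))*(-3) = (-5 + 1 - 3)*(-3) = -7*(-3) = 21)
v*(19 + 18) = 21*(19 + 18) = 21*37 = 777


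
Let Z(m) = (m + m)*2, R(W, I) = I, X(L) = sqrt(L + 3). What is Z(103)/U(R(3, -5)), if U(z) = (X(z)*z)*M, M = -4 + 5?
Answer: 206*I*sqrt(2)/5 ≈ 58.266*I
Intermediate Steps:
X(L) = sqrt(3 + L)
M = 1
Z(m) = 4*m (Z(m) = (2*m)*2 = 4*m)
U(z) = z*sqrt(3 + z) (U(z) = (sqrt(3 + z)*z)*1 = (z*sqrt(3 + z))*1 = z*sqrt(3 + z))
Z(103)/U(R(3, -5)) = (4*103)/((-5*sqrt(3 - 5))) = 412/((-5*I*sqrt(2))) = 412*(I*sqrt(2)/10) = 206*I*sqrt(2)/5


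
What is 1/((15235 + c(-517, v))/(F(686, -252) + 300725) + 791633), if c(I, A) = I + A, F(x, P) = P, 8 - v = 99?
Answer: 300473/237864357036 ≈ 1.2632e-6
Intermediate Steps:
v = -91 (v = 8 - 1*99 = 8 - 99 = -91)
c(I, A) = A + I
1/((15235 + c(-517, v))/(F(686, -252) + 300725) + 791633) = 1/((15235 + (-91 - 517))/(-252 + 300725) + 791633) = 1/((15235 - 608)/300473 + 791633) = 1/(14627*(1/300473) + 791633) = 1/(14627/300473 + 791633) = 1/(237864357036/300473) = 300473/237864357036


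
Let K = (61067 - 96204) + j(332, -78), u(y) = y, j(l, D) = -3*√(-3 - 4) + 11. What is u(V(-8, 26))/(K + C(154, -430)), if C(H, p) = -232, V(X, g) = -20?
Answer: 235720/416729409 - 20*I*√7/416729409 ≈ 0.00056564 - 1.2698e-7*I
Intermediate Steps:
j(l, D) = 11 - 3*I*√7 (j(l, D) = -3*I*√7 + 11 = 11 - 3*I*√7)
K = -35126 - 3*I*√7 (K = (61067 - 96204) + (11 - 3*I*√7) = -35137 + (11 - 3*I*√7) = -35126 - 3*I*√7 ≈ -35126.0 - 7.9373*I)
u(V(-8, 26))/(K + C(154, -430)) = -20/((-35126 - 3*I*√7) - 232) = -20/(-35358 - 3*I*√7)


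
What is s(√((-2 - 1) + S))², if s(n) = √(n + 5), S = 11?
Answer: 5 + 2*√2 ≈ 7.8284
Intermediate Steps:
s(n) = √(5 + n)
s(√((-2 - 1) + S))² = (√(5 + √((-2 - 1) + 11)))² = (√(5 + √(-3 + 11)))² = (√(5 + √8))² = (√(5 + 2*√2))² = 5 + 2*√2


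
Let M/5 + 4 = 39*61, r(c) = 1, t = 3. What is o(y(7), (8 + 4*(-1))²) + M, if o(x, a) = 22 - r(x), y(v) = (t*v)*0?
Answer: 11896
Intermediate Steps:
y(v) = 0 (y(v) = (3*v)*0 = 0)
o(x, a) = 21 (o(x, a) = 22 - 1*1 = 22 - 1 = 21)
M = 11875 (M = -20 + 5*(39*61) = -20 + 5*2379 = -20 + 11895 = 11875)
o(y(7), (8 + 4*(-1))²) + M = 21 + 11875 = 11896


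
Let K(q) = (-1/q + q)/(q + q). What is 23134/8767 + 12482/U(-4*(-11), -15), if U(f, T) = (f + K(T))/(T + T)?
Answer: -184604704223/21943801 ≈ -8412.6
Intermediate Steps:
K(q) = (q - 1/q)/(2*q) (K(q) = (q - 1/q)/((2*q)) = (q - 1/q)*(1/(2*q)) = (q - 1/q)/(2*q))
U(f, T) = (f + (-1 + T**2)/(2*T**2))/(2*T) (U(f, T) = (f + (-1 + T**2)/(2*T**2))/(T + T) = (f + (-1 + T**2)/(2*T**2))/((2*T)) = (f + (-1 + T**2)/(2*T**2))*(1/(2*T)) = (f + (-1 + T**2)/(2*T**2))/(2*T))
23134/8767 + 12482/U(-4*(-11), -15) = 23134/8767 + 12482/(((1/4)*(-1 + (-15)**2 + 2*(-4*(-11))*(-15)**2)/(-15)**3)) = 23134*(1/8767) + 12482/(((1/4)*(-1/3375)*(-1 + 225 + 2*44*225))) = 23134/8767 + 12482/(((1/4)*(-1/3375)*(-1 + 225 + 19800))) = 23134/8767 + 12482/(((1/4)*(-1/3375)*20024)) = 23134/8767 + 12482/(-5006/3375) = 23134/8767 + 12482*(-3375/5006) = 23134/8767 - 21063375/2503 = -184604704223/21943801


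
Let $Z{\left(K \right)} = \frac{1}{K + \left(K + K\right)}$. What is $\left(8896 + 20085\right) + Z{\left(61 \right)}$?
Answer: $\frac{5303524}{183} \approx 28981.0$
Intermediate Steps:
$Z{\left(K \right)} = \frac{1}{3 K}$ ($Z{\left(K \right)} = \frac{1}{K + 2 K} = \frac{1}{3 K}$)
$\left(8896 + 20085\right) + Z{\left(61 \right)} = \left(8896 + 20085\right) + \frac{1}{3 \cdot 61} = 28981 + \frac{1}{3} \cdot \frac{1}{61} = 28981 + \frac{1}{183} = \frac{5303524}{183}$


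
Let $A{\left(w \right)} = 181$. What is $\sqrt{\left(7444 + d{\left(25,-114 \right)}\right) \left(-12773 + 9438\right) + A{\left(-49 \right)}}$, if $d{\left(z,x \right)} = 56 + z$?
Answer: $i \sqrt{25095694} \approx 5009.6 i$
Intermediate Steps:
$\sqrt{\left(7444 + d{\left(25,-114 \right)}\right) \left(-12773 + 9438\right) + A{\left(-49 \right)}} = \sqrt{\left(7444 + \left(56 + 25\right)\right) \left(-12773 + 9438\right) + 181} = \sqrt{\left(7444 + 81\right) \left(-3335\right) + 181} = \sqrt{7525 \left(-3335\right) + 181} = \sqrt{-25095875 + 181} = \sqrt{-25095694} = i \sqrt{25095694}$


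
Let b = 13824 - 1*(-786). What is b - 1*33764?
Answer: -19154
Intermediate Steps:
b = 14610 (b = 13824 + 786 = 14610)
b - 1*33764 = 14610 - 1*33764 = 14610 - 33764 = -19154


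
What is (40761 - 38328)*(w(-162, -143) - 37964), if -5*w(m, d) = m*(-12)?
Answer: -466561812/5 ≈ -9.3312e+7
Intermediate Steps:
w(m, d) = 12*m/5 (w(m, d) = -m*(-12)/5 = -(-12)*m/5 = 12*m/5)
(40761 - 38328)*(w(-162, -143) - 37964) = (40761 - 38328)*((12/5)*(-162) - 37964) = 2433*(-1944/5 - 37964) = 2433*(-191764/5) = -466561812/5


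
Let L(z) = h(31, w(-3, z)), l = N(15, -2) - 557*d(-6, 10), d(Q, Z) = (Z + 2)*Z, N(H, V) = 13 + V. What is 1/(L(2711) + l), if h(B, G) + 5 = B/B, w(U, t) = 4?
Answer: -1/66833 ≈ -1.4963e-5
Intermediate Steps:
d(Q, Z) = Z*(2 + Z) (d(Q, Z) = (2 + Z)*Z = Z*(2 + Z))
l = -66829 (l = (13 - 2) - 5570*(2 + 10) = 11 - 5570*12 = 11 - 557*120 = 11 - 66840 = -66829)
h(B, G) = -4 (h(B, G) = -5 + B/B = -5 + 1 = -4)
L(z) = -4
1/(L(2711) + l) = 1/(-4 - 66829) = 1/(-66833) = -1/66833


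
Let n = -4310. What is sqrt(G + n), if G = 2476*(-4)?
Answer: I*sqrt(14214) ≈ 119.22*I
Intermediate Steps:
G = -9904
sqrt(G + n) = sqrt(-9904 - 4310) = sqrt(-14214) = I*sqrt(14214)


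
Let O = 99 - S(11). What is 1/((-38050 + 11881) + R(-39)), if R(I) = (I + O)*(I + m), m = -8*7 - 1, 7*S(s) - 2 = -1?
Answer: -7/223407 ≈ -3.1333e-5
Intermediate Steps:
S(s) = ⅐ (S(s) = 2/7 + (⅐)*(-1) = 2/7 - ⅐ = ⅐)
m = -57 (m = -56 - 1 = -57)
O = 692/7 (O = 99 - 1*⅐ = 99 - ⅐ = 692/7 ≈ 98.857)
R(I) = (-57 + I)*(692/7 + I) (R(I) = (I + 692/7)*(I - 57) = (692/7 + I)*(-57 + I) = (-57 + I)*(692/7 + I))
1/((-38050 + 11881) + R(-39)) = 1/((-38050 + 11881) + (-39444/7 + (-39)² + (293/7)*(-39))) = 1/(-26169 + (-39444/7 + 1521 - 11427/7)) = 1/(-26169 - 40224/7) = 1/(-223407/7) = -7/223407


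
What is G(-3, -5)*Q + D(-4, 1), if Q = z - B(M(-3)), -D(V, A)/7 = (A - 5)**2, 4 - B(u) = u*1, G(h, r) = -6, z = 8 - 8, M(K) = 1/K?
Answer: -86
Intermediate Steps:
M(K) = 1/K
z = 0
B(u) = 4 - u
D(V, A) = -7*(-5 + A)**2 (D(V, A) = -7*(A - 5)**2 = -7*(-5 + A)**2)
Q = -13/3 (Q = 0 - (4 - 1/(-3)) = 0 - (4 - 1*(-1/3)) = 0 - (4 + 1/3) = 0 - 1*13/3 = 0 - 13/3 = -13/3 ≈ -4.3333)
G(-3, -5)*Q + D(-4, 1) = -6*(-13/3) - 7*(-5 + 1)**2 = 26 - 7*(-4)**2 = 26 - 7*16 = 26 - 112 = -86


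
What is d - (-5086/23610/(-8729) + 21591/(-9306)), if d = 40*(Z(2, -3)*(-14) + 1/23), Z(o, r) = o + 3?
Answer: -6851833923950861/2450636285790 ≈ -2795.9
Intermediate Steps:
Z(o, r) = 3 + o
d = -64360/23 (d = 40*((3 + 2)*(-14) + 1/23) = 40*(5*(-14) + 1/23) = 40*(-70 + 1/23) = 40*(-1609/23) = -64360/23 ≈ -2798.3)
d - (-5086/23610/(-8729) + 21591/(-9306)) = -64360/23 - (-5086/23610/(-8729) + 21591/(-9306)) = -64360/23 - (-5086*1/23610*(-1/8729) + 21591*(-1/9306)) = -64360/23 - (-2543/11805*(-1/8729) - 2399/1034) = -64360/23 - (2543/103045845 - 2399/1034) = -64360/23 - 1*(-247204352693/106549403730) = -64360/23 + 247204352693/106549403730 = -6851833923950861/2450636285790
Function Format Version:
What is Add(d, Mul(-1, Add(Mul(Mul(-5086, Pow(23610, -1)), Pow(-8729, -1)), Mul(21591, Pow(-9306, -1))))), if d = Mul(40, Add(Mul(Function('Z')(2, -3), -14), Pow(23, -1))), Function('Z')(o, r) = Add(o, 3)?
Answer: Rational(-6851833923950861, 2450636285790) ≈ -2795.9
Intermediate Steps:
Function('Z')(o, r) = Add(3, o)
d = Rational(-64360, 23) (d = Mul(40, Add(Mul(Add(3, 2), -14), Pow(23, -1))) = Mul(40, Add(Mul(5, -14), Rational(1, 23))) = Mul(40, Add(-70, Rational(1, 23))) = Mul(40, Rational(-1609, 23)) = Rational(-64360, 23) ≈ -2798.3)
Add(d, Mul(-1, Add(Mul(Mul(-5086, Pow(23610, -1)), Pow(-8729, -1)), Mul(21591, Pow(-9306, -1))))) = Add(Rational(-64360, 23), Mul(-1, Add(Mul(Mul(-5086, Pow(23610, -1)), Pow(-8729, -1)), Mul(21591, Pow(-9306, -1))))) = Add(Rational(-64360, 23), Mul(-1, Add(Mul(Mul(-5086, Rational(1, 23610)), Rational(-1, 8729)), Mul(21591, Rational(-1, 9306))))) = Add(Rational(-64360, 23), Mul(-1, Add(Mul(Rational(-2543, 11805), Rational(-1, 8729)), Rational(-2399, 1034)))) = Add(Rational(-64360, 23), Mul(-1, Add(Rational(2543, 103045845), Rational(-2399, 1034)))) = Add(Rational(-64360, 23), Mul(-1, Rational(-247204352693, 106549403730))) = Add(Rational(-64360, 23), Rational(247204352693, 106549403730)) = Rational(-6851833923950861, 2450636285790)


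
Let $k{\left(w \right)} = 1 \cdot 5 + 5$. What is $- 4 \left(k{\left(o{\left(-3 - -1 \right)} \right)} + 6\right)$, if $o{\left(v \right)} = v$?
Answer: $-64$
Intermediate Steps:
$k{\left(w \right)} = 10$ ($k{\left(w \right)} = 5 + 5 = 10$)
$- 4 \left(k{\left(o{\left(-3 - -1 \right)} \right)} + 6\right) = - 4 \left(10 + 6\right) = \left(-4\right) 16 = -64$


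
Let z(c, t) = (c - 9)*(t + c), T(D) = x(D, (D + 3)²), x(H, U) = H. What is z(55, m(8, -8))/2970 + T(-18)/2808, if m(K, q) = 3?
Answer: 68873/77220 ≈ 0.89191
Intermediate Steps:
T(D) = D
z(c, t) = (-9 + c)*(c + t)
z(55, m(8, -8))/2970 + T(-18)/2808 = (55² - 9*55 - 9*3 + 55*3)/2970 - 18/2808 = (3025 - 495 - 27 + 165)*(1/2970) - 18*1/2808 = 2668*(1/2970) - 1/156 = 1334/1485 - 1/156 = 68873/77220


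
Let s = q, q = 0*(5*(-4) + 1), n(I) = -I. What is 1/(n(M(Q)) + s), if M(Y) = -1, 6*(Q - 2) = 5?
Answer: 1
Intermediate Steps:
Q = 17/6 (Q = 2 + (⅙)*5 = 2 + ⅚ = 17/6 ≈ 2.8333)
q = 0 (q = 0*(-20 + 1) = 0*(-19) = 0)
s = 0
1/(n(M(Q)) + s) = 1/(-1*(-1) + 0) = 1/(1 + 0) = 1/1 = 1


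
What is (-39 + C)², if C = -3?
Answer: 1764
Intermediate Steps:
(-39 + C)² = (-39 - 3)² = (-42)² = 1764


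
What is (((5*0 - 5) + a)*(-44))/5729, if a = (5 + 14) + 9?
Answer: -1012/5729 ≈ -0.17665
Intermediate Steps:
a = 28 (a = 19 + 9 = 28)
(((5*0 - 5) + a)*(-44))/5729 = (((5*0 - 5) + 28)*(-44))/5729 = (((0 - 5) + 28)*(-44))*(1/5729) = ((-5 + 28)*(-44))*(1/5729) = (23*(-44))*(1/5729) = -1012*1/5729 = -1012/5729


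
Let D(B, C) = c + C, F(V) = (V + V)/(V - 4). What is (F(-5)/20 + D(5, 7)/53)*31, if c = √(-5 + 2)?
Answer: 5549/954 + 31*I*√3/53 ≈ 5.8166 + 1.0131*I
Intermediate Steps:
c = I*√3 (c = √(-3) = I*√3 ≈ 1.732*I)
F(V) = 2*V/(-4 + V) (F(V) = (2*V)/(-4 + V) = 2*V/(-4 + V))
D(B, C) = C + I*√3 (D(B, C) = I*√3 + C = C + I*√3)
(F(-5)/20 + D(5, 7)/53)*31 = ((2*(-5)/(-4 - 5))/20 + (7 + I*√3)/53)*31 = ((2*(-5)/(-9))*(1/20) + (7 + I*√3)*(1/53))*31 = ((2*(-5)*(-⅑))*(1/20) + (7/53 + I*√3/53))*31 = ((10/9)*(1/20) + (7/53 + I*√3/53))*31 = (1/18 + (7/53 + I*√3/53))*31 = (179/954 + I*√3/53)*31 = 5549/954 + 31*I*√3/53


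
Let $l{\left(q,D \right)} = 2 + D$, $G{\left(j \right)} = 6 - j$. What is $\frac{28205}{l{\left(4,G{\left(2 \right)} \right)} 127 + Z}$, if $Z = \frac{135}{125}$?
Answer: $\frac{705125}{19077} \approx 36.962$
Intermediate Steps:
$Z = \frac{27}{25}$ ($Z = 135 \cdot \frac{1}{125} = \frac{27}{25} \approx 1.08$)
$\frac{28205}{l{\left(4,G{\left(2 \right)} \right)} 127 + Z} = \frac{28205}{\left(2 + \left(6 - 2\right)\right) 127 + \frac{27}{25}} = \frac{28205}{\left(2 + 4\right) 127 + \frac{27}{25}} = \frac{28205}{6 \cdot 127 + \frac{27}{25}} = \frac{28205}{762 + \frac{27}{25}} = \frac{28205}{\frac{19077}{25}} = 28205 \cdot \frac{25}{19077} = \frac{705125}{19077}$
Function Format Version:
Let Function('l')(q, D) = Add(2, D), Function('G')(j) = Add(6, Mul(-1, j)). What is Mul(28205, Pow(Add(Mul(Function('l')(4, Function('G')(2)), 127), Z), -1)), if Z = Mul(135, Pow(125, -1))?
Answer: Rational(705125, 19077) ≈ 36.962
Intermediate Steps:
Z = Rational(27, 25) (Z = Mul(135, Rational(1, 125)) = Rational(27, 25) ≈ 1.0800)
Mul(28205, Pow(Add(Mul(Function('l')(4, Function('G')(2)), 127), Z), -1)) = Mul(28205, Pow(Add(Mul(Add(2, Add(6, Mul(-1, 2))), 127), Rational(27, 25)), -1)) = Mul(28205, Pow(Add(Mul(Add(2, Add(6, -2)), 127), Rational(27, 25)), -1)) = Mul(28205, Pow(Add(Mul(Add(2, 4), 127), Rational(27, 25)), -1)) = Mul(28205, Pow(Add(Mul(6, 127), Rational(27, 25)), -1)) = Mul(28205, Pow(Add(762, Rational(27, 25)), -1)) = Mul(28205, Pow(Rational(19077, 25), -1)) = Mul(28205, Rational(25, 19077)) = Rational(705125, 19077)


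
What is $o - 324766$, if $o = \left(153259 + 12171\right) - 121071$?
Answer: $-280407$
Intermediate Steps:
$o = 44359$ ($o = 165430 - 121071 = 44359$)
$o - 324766 = 44359 - 324766 = -280407$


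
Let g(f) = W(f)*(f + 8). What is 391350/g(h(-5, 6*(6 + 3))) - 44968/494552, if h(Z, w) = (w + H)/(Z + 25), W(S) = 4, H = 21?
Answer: 24192601463/2905493 ≈ 8326.5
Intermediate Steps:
h(Z, w) = (21 + w)/(25 + Z) (h(Z, w) = (w + 21)/(Z + 25) = (21 + w)/(25 + Z))
g(f) = 32 + 4*f (g(f) = 4*(f + 8) = 4*(8 + f) = 32 + 4*f)
391350/g(h(-5, 6*(6 + 3))) - 44968/494552 = 391350/(32 + 4*((21 + 6*(6 + 3))/(25 - 5))) - 44968/494552 = 391350/(32 + 4*((21 + 6*9)/20)) - 44968*1/494552 = 391350/(32 + 4*((21 + 54)/20)) - 5621/61819 = 391350/(32 + 4*((1/20)*75)) - 5621/61819 = 391350/(32 + 4*(15/4)) - 5621/61819 = 391350/(32 + 15) - 5621/61819 = 391350/47 - 5621/61819 = 24192601463/2905493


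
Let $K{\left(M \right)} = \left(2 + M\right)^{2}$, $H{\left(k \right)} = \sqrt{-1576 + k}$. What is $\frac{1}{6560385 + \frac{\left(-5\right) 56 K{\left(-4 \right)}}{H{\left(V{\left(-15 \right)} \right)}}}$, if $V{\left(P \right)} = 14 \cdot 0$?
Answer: $\frac{258479169}{1695722863151425} - \frac{56 i \sqrt{394}}{1695722863151425} \approx 1.5243 \cdot 10^{-7} - 6.5551 \cdot 10^{-13} i$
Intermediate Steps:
$V{\left(P \right)} = 0$
$\frac{1}{6560385 + \frac{\left(-5\right) 56 K{\left(-4 \right)}}{H{\left(V{\left(-15 \right)} \right)}}} = \frac{1}{6560385 + \frac{\left(-5\right) 56 \left(2 - 4\right)^{2}}{\sqrt{-1576 + 0}}} = \frac{1}{6560385 + \frac{\left(-280\right) \left(-2\right)^{2}}{\sqrt{-1576}}} = \frac{1}{6560385 + \frac{\left(-280\right) 4}{2 i \sqrt{394}}} = \frac{1}{6560385 - 1120 \left(- \frac{i \sqrt{394}}{788}\right)} = \frac{1}{6560385 + \frac{280 i \sqrt{394}}{197}}$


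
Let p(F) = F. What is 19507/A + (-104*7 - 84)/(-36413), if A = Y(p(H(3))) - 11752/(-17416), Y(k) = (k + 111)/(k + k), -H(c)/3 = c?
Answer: -4638997628797/1187136626 ≈ -3907.7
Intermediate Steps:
H(c) = -3*c
Y(k) = (111 + k)/(2*k) (Y(k) = (111 + k)/((2*k)) = (111 + k)*(1/(2*k)) = (111 + k)/(2*k))
A = -32602/6531 (A = (111 - 3*3)/(2*((-3*3))) - 11752/(-17416) = (1/2)*(111 - 9)/(-9) - 11752*(-1)/17416 = (1/2)*(-1/9)*102 - 1*(-1469/2177) = -17/3 + 1469/2177 = -32602/6531 ≈ -4.9919)
19507/A + (-104*7 - 84)/(-36413) = 19507/(-32602/6531) + (-104*7 - 84)/(-36413) = 19507*(-6531/32602) + (-728 - 84)*(-1/36413) = -127400217/32602 - 812*(-1/36413) = -127400217/32602 + 812/36413 = -4638997628797/1187136626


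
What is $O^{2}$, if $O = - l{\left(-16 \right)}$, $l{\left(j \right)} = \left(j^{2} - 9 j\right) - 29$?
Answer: $137641$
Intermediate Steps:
$l{\left(j \right)} = -29 + j^{2} - 9 j$
$O = -371$ ($O = - (-29 + \left(-16\right)^{2} - -144) = - (-29 + 256 + 144) = \left(-1\right) 371 = -371$)
$O^{2} = \left(-371\right)^{2} = 137641$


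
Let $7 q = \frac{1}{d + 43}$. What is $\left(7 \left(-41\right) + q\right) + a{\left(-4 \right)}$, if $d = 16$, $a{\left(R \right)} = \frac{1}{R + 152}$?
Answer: $- \frac{17542027}{61124} \approx -286.99$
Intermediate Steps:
$a{\left(R \right)} = \frac{1}{152 + R}$
$q = \frac{1}{413}$ ($q = \frac{1}{7 \left(16 + 43\right)} = \frac{1}{7 \cdot 59} = \frac{1}{7} \cdot \frac{1}{59} = \frac{1}{413} \approx 0.0024213$)
$\left(7 \left(-41\right) + q\right) + a{\left(-4 \right)} = \left(7 \left(-41\right) + \frac{1}{413}\right) + \frac{1}{152 - 4} = \left(-287 + \frac{1}{413}\right) + \frac{1}{148} = - \frac{118530}{413} + \frac{1}{148} = - \frac{17542027}{61124}$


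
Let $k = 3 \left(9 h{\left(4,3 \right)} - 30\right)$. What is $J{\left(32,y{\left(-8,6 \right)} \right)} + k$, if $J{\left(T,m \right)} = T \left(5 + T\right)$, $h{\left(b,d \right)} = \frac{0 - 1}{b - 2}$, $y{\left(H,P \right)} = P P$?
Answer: $\frac{2161}{2} \approx 1080.5$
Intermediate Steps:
$y{\left(H,P \right)} = P^{2}$
$h{\left(b,d \right)} = - \frac{1}{-2 + b}$
$k = - \frac{207}{2}$ ($k = 3 \left(9 \left(- \frac{1}{-2 + 4}\right) - 30\right) = 3 \left(9 \left(- \frac{1}{2}\right) - 30\right) = 3 \left(- \frac{9}{2} - 30\right) = 3 \left(- \frac{69}{2}\right) = - \frac{207}{2} \approx -103.5$)
$J{\left(32,y{\left(-8,6 \right)} \right)} + k = 32 \left(5 + 32\right) - \frac{207}{2} = 32 \cdot 37 - \frac{207}{2} = 1184 - \frac{207}{2} = \frac{2161}{2}$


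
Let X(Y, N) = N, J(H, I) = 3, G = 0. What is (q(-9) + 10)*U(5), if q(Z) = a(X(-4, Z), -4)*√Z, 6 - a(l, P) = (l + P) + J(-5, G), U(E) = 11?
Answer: 110 + 528*I ≈ 110.0 + 528.0*I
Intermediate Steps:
a(l, P) = 3 - P - l (a(l, P) = 6 - ((l + P) + 3) = 6 - ((P + l) + 3) = 6 - (3 + P + l) = 6 + (-3 - P - l) = 3 - P - l)
q(Z) = √Z*(7 - Z) (q(Z) = (3 - 1*(-4) - Z)*√Z = (3 + 4 - Z)*√Z = (7 - Z)*√Z = √Z*(7 - Z))
(q(-9) + 10)*U(5) = (√(-9)*(7 - 1*(-9)) + 10)*11 = ((3*I)*(7 + 9) + 10)*11 = ((3*I)*16 + 10)*11 = (48*I + 10)*11 = (10 + 48*I)*11 = 110 + 528*I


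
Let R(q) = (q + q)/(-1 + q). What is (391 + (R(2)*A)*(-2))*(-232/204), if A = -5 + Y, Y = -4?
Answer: -26854/51 ≈ -526.55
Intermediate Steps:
R(q) = 2*q/(-1 + q) (R(q) = (2*q)/(-1 + q) = 2*q/(-1 + q))
A = -9 (A = -5 - 4 = -9)
(391 + (R(2)*A)*(-2))*(-232/204) = (391 + ((2*2/(-1 + 2))*(-9))*(-2))*(-232/204) = (391 + ((2*2/1)*(-9))*(-2))*(-232*1/204) = (391 + ((2*2*1)*(-9))*(-2))*(-58/51) = (391 + (4*(-9))*(-2))*(-58/51) = (391 - 36*(-2))*(-58/51) = (391 + 72)*(-58/51) = 463*(-58/51) = -26854/51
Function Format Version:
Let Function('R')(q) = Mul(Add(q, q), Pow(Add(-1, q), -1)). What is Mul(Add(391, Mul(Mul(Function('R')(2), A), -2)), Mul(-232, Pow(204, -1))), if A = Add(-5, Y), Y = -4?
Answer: Rational(-26854, 51) ≈ -526.55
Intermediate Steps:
Function('R')(q) = Mul(2, q, Pow(Add(-1, q), -1)) (Function('R')(q) = Mul(Mul(2, q), Pow(Add(-1, q), -1)) = Mul(2, q, Pow(Add(-1, q), -1)))
A = -9 (A = Add(-5, -4) = -9)
Mul(Add(391, Mul(Mul(Function('R')(2), A), -2)), Mul(-232, Pow(204, -1))) = Mul(Add(391, Mul(Mul(Mul(2, 2, Pow(Add(-1, 2), -1)), -9), -2)), Mul(-232, Pow(204, -1))) = Mul(Add(391, Mul(Mul(Mul(2, 2, Pow(1, -1)), -9), -2)), Mul(-232, Rational(1, 204))) = Mul(Add(391, Mul(Mul(Mul(2, 2, 1), -9), -2)), Rational(-58, 51)) = Mul(Add(391, Mul(Mul(4, -9), -2)), Rational(-58, 51)) = Mul(Add(391, Mul(-36, -2)), Rational(-58, 51)) = Mul(Add(391, 72), Rational(-58, 51)) = Mul(463, Rational(-58, 51)) = Rational(-26854, 51)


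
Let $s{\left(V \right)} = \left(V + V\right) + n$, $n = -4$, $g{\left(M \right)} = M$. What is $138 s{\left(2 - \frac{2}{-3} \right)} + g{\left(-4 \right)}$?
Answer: $180$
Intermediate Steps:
$s{\left(V \right)} = -4 + 2 V$ ($s{\left(V \right)} = \left(V + V\right) - 4 = 2 V - 4 = -4 + 2 V$)
$138 s{\left(2 - \frac{2}{-3} \right)} + g{\left(-4 \right)} = 138 \left(-4 + 2 \left(2 - \frac{2}{-3}\right)\right) - 4 = 138 \left(-4 + 2 \left(2 - - \frac{2}{3}\right)\right) - 4 = 138 \left(-4 + 2 \left(2 + \frac{2}{3}\right)\right) - 4 = 138 \left(-4 + 2 \cdot \frac{8}{3}\right) - 4 = 138 \left(-4 + \frac{16}{3}\right) - 4 = 138 \cdot \frac{4}{3} - 4 = 184 - 4 = 180$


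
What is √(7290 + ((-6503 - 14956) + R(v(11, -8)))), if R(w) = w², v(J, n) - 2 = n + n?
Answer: I*√13973 ≈ 118.21*I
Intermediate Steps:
v(J, n) = 2 + 2*n (v(J, n) = 2 + (n + n) = 2 + 2*n)
√(7290 + ((-6503 - 14956) + R(v(11, -8)))) = √(7290 + ((-6503 - 14956) + (2 + 2*(-8))²)) = √(7290 + (-21459 + (2 - 16)²)) = √(7290 + (-21459 + (-14)²)) = √(7290 + (-21459 + 196)) = √(7290 - 21263) = √(-13973) = I*√13973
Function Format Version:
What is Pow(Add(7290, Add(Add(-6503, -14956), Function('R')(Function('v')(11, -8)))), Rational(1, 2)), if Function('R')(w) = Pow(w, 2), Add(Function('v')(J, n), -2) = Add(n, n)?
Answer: Mul(I, Pow(13973, Rational(1, 2))) ≈ Mul(118.21, I)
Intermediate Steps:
Function('v')(J, n) = Add(2, Mul(2, n)) (Function('v')(J, n) = Add(2, Add(n, n)) = Add(2, Mul(2, n)))
Pow(Add(7290, Add(Add(-6503, -14956), Function('R')(Function('v')(11, -8)))), Rational(1, 2)) = Pow(Add(7290, Add(Add(-6503, -14956), Pow(Add(2, Mul(2, -8)), 2))), Rational(1, 2)) = Pow(Add(7290, Add(-21459, Pow(Add(2, -16), 2))), Rational(1, 2)) = Pow(Add(7290, Add(-21459, Pow(-14, 2))), Rational(1, 2)) = Pow(Add(7290, Add(-21459, 196)), Rational(1, 2)) = Pow(Add(7290, -21263), Rational(1, 2)) = Pow(-13973, Rational(1, 2)) = Mul(I, Pow(13973, Rational(1, 2)))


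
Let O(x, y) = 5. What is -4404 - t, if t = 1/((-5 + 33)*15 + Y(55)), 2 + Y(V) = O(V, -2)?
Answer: -1862893/423 ≈ -4404.0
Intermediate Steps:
Y(V) = 3 (Y(V) = -2 + 5 = 3)
t = 1/423 (t = 1/((-5 + 33)*15 + 3) = 1/(28*15 + 3) = 1/(420 + 3) = 1/423 ≈ 0.0023641)
-4404 - t = -4404 - 1*1/423 = -4404 - 1/423 = -1862893/423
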